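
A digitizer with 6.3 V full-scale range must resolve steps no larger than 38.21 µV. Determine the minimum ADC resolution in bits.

18 bits

Number of steps required ≥ 6.3 V / 38.21 µV = 164878.30.
Need 2^N ≥ 164878.30; 2^17 = 131072, 2^18 = 262144.
Minimum N = 18.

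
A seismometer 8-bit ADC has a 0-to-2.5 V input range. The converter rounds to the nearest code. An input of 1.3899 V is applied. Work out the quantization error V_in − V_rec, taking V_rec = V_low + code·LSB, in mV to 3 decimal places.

3.181 mV

LSB = 2.5/2^8 = 9.766 mV.
(1.3899 − 0)/0.00976562 = 142.3258; round gives code 142.
Reconstructed: 1.3867188 V.
Error = 1.3899 − 1.3867188 = 0.00318125 V = 3.181 mV.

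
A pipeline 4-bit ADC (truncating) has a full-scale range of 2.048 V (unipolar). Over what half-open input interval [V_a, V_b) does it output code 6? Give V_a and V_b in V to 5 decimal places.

LSB = 2.048/2^4 = 128.000 mV.
V_a = V_low + 6·LSB = 0.768 V; V_b = V_low + 7·LSB = 0.896 V.

[0.76800 V, 0.89600 V)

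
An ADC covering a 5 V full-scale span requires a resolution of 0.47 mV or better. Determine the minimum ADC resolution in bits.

14 bits

Number of steps required ≥ 5 V / 0.47 mV = 10638.30.
Need 2^N ≥ 10638.30; 2^13 = 8192, 2^14 = 16384.
Minimum N = 14.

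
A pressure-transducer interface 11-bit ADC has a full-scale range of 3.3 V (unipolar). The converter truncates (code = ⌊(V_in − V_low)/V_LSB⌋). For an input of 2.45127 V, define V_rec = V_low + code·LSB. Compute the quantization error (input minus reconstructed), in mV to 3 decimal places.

Step size: 3.3 V ÷ 2^11 = 1.611 mV.
(V_in − V_low)/LSB = (2.45127 − 0)/0.00161133 = 1521.2730 → code 1521 (floor).
Code 1521 maps back to 0 + 1521×0.00161133 V = 2.4508301 V.
V_in − V_rec = 0.000439922 V = 0.440 mV.

0.440 mV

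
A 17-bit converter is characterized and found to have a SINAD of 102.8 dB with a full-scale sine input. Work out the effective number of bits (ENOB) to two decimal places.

16.78 bits

ENOB = (SINAD − 1.76) / 6.02 = (102.8 − 1.76)/6.02 = 16.784.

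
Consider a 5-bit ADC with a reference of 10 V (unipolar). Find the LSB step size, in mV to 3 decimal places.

Full-scale span = 10 V.
LSB = 10 / 2^5 = 10 / 32 = 0.3125 V = 312.500 mV.

312.500 mV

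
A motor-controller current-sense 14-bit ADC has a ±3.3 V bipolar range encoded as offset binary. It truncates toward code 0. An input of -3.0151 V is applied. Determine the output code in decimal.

With 16384 levels over 6.6 V, one step is 402.83 µV.
(V_in − V_low)/LSB = (-3.0151 − (−3.3)) / 0.000402832 = 707.243.
Floor → code 707.

code 707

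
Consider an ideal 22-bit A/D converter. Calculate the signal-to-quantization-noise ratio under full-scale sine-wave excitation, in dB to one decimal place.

SNR ≈ 6.02·N + 1.76 dB = 6.02·22 + 1.76 = 134.20 dB.

134.2 dB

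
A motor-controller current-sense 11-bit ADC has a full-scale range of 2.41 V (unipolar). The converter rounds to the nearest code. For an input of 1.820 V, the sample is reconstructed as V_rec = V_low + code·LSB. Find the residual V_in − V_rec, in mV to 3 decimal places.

-0.444 mV

One LSB is 2.41 V / 2048 = 1.177 mV.
(1.820 − 0)/0.00117676 = 1546.6224; round gives code 1547.
V_rec = 0 + 1547·0.00117676 = 1.8204443 V.
Difference: -0.000444336 V → -0.444 mV.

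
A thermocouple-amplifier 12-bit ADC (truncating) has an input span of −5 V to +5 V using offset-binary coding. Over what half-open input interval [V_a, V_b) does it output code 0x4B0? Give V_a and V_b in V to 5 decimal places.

LSB = 10/2^12 = 2.441 mV.
Code 0x4B0 = 1200 decimal.
V_a = V_low + 1200·LSB = -2.07031 V; V_b = V_low + 1201·LSB = -2.06787 V.

[-2.07031 V, -2.06787 V)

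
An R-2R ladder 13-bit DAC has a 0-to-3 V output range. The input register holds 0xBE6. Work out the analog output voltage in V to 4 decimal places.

1.1155 V

LSB = 3 V / 2^13 = 366.21 µV.
Code 0xBE6 = 3046 decimal.
V_out = 0 + 3046 × 0.000366211 V = 1.11548 V.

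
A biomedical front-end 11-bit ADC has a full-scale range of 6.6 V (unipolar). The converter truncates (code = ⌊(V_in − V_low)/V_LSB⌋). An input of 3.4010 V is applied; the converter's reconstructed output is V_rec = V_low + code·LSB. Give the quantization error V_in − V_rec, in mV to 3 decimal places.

One LSB is 6.6 V / 2048 = 3.223 mV.
Scaled input = 1055.3406 LSBs, so code = 1055.
Code 1055 maps back to 0 + 1055×0.00322266 V = 3.3999023 V.
Error = 3.4010 − 3.3999023 = 0.00109766 V = 1.098 mV.

1.098 mV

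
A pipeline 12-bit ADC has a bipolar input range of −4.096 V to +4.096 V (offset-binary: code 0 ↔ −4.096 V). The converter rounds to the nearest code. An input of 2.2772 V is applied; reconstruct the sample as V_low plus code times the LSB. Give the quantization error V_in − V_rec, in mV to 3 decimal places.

One LSB is 8.192 V / 4096 = 2.000 mV.
Scaled input = 3186.6000 LSBs, so code = 3187.
Code 3187 maps back to (−4.096) + 3187×0.002 V = 2.278 V.
V_in − V_rec = -0.0008 V = -0.800 mV.

-0.800 mV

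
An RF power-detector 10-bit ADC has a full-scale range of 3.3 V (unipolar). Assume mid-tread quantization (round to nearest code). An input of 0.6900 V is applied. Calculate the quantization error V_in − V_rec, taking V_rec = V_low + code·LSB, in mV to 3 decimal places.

LSB = 3.3/2^10 = 3.223 mV.
(0.6900 − 0)/0.00322266 = 214.1091; round gives code 214.
Code 214 maps back to 0 + 214×0.00322266 V = 0.68964844 V.
Error = 0.6900 − 0.68964844 = 0.000351562 V = 0.352 mV.

0.352 mV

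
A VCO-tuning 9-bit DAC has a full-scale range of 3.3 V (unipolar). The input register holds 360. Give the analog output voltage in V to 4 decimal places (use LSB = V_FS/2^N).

LSB = 3.3 V / 2^9 = 6.445 mV.
V_out = 0 + 360 × 0.00644531 V = 2.32031 V.

2.3203 V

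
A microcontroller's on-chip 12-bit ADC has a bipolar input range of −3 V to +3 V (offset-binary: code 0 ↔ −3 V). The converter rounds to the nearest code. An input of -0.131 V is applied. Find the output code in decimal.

With 4096 levels over 6 V, one step is 1.465 mV.
(-0.131 − (−3)) / 0.00146484 = 1958.571 LSBs.
Round → code 1959.

code 1959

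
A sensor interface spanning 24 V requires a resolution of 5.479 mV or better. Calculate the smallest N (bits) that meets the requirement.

13 bits

Number of steps required ≥ 24 V / 5.479 mV = 4380.36.
Need 2^N ≥ 4380.36; 2^12 = 4096, 2^13 = 8192.
Minimum N = 13.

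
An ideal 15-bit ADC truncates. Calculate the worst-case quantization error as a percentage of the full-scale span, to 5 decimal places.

Truncating → worst-case error = 1 LSB = V_FS/2^15, so 100/32768 = 0.00305176 % of full scale.

0.00305 %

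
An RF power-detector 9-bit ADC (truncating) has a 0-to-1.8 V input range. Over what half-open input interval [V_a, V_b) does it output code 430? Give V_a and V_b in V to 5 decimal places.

[1.51172 V, 1.51523 V)

LSB = 1.8/2^9 = 3.516 mV.
V_a = V_low + 430·LSB = 1.51172 V; V_b = V_low + 431·LSB = 1.51523 V.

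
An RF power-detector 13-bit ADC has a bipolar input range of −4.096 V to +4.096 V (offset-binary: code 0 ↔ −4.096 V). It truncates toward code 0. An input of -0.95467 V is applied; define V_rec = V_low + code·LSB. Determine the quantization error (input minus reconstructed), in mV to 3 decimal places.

0.330 mV

Step size: 8.192 V ÷ 2^13 = 1.000 mV.
(V_in − V_low)/LSB = (-0.95467 − (−4.096))/0.001 = 3141.3300 → code 3141 (floor).
Code 3141 maps back to (−4.096) + 3141×0.001 V = -0.955 V.
V_in − V_rec = 0.00033 V = 0.330 mV.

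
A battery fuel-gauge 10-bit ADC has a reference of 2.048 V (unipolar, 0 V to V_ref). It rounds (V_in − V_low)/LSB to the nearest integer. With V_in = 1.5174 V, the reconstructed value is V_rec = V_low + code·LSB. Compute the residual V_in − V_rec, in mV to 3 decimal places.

One LSB is 2.048 V / 1024 = 2.000 mV.
Scaled input = 758.7000 LSBs, so code = 759.
V_rec = 0 + 759·0.002 = 1.518 V.
V_in − V_rec = -0.0006 V = -0.600 mV.

-0.600 mV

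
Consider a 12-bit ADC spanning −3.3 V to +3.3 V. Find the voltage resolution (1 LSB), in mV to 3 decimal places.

1.611 mV

Full-scale span = 6.6 V.
LSB = 6.6 / 2^12 = 6.6 / 4096 = 0.00161133 V = 1.611 mV.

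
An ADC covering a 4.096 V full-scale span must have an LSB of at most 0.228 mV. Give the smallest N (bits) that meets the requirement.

15 bits

Number of steps required ≥ 4.096 V / 0.228 mV = 17964.91.
Need 2^N ≥ 17964.91; 2^14 = 16384, 2^15 = 32768.
Minimum N = 15.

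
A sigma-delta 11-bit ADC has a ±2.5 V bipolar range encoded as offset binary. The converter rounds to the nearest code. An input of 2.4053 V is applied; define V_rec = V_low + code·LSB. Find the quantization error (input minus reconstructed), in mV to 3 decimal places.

LSB = 5/2^11 = 2.441 mV.
Scaled input = 2009.2109 LSBs, so code = 2009.
Reconstructed: 2.4047852 V.
V_in − V_rec = 0.000514844 V = 0.515 mV.

0.515 mV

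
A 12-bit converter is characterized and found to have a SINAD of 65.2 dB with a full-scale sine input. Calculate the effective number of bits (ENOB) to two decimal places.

ENOB = (SINAD − 1.76) / 6.02 = (65.2 − 1.76)/6.02 = 10.538.

10.54 bits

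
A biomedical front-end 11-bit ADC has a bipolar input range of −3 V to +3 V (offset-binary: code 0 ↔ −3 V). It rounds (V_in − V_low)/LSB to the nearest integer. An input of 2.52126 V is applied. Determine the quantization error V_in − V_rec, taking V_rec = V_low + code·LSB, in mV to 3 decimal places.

One LSB is 6 V / 2048 = 2.930 mV.
Scaled input = 1884.5901 LSBs, so code = 1885.
V_rec = (−3) + 1885·0.00292969 = 2.5224609 V.
Error = 2.52126 − 2.5224609 = -0.00120094 V = -1.201 mV.

-1.201 mV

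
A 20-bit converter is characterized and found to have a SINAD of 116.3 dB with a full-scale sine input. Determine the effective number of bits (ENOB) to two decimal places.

19.03 bits

ENOB = (SINAD − 1.76) / 6.02 = (116.3 − 1.76)/6.02 = 19.027.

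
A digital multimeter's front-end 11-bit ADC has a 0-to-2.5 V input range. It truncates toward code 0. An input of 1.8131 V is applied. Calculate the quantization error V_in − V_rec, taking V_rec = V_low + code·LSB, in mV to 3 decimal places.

0.356 mV

LSB = 2.5/2^11 = 1.221 mV.
(V_in − V_low)/LSB = (1.8131 − 0)/0.0012207 = 1485.2915 → code 1485 (floor).
Reconstructed: 1.8127441 V.
Difference: 0.000355859 V → 0.356 mV.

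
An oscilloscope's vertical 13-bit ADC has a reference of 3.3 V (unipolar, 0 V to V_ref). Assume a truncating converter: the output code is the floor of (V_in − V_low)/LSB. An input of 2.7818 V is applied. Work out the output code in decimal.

code 6905

With 8192 levels over 3.3 V, one step is 402.83 µV.
(2.7818 − 0) / 0.000402832 = 6905.608 LSBs.
⌊·⌋(6905.608) = 6905.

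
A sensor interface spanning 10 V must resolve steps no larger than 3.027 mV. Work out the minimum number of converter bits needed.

12 bits

Number of steps required ≥ 10 V / 3.027 mV = 3303.60.
Need 2^N ≥ 3303.60; 2^11 = 2048, 2^12 = 4096.
Minimum N = 12.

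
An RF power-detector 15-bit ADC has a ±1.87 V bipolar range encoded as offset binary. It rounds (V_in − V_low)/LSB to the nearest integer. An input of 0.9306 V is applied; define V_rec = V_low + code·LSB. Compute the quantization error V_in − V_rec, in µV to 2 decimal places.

51.29 µV

Step size: 3.74 V ÷ 2^15 = 114.14 µV.
(V_in − V_low)/LSB = (0.9306 − (−1.87))/0.000114136 = 24537.4494 → code 24537 (round).
Reconstructed: 0.93054871 V.
Error = 0.9306 − 0.93054871 = 5.12939e-05 V = 51.29 µV.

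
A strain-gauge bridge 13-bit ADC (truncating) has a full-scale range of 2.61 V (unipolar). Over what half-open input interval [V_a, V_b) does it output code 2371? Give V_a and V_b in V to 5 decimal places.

LSB = 2.61/2^13 = 318.60 µV.
V_a = V_low + 2371·LSB = 0.755409 V; V_b = V_low + 2372·LSB = 0.755728 V.

[0.75541 V, 0.75573 V)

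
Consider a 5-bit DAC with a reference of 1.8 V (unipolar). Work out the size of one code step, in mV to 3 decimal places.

Full-scale span = 1.8 V.
LSB = 1.8 / 2^5 = 1.8 / 32 = 0.05625 V = 56.250 mV.

56.250 mV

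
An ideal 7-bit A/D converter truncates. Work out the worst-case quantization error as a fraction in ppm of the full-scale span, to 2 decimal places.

7812.50 ppm

Truncating → worst-case error = 1 LSB = V_FS/2^7, so 1e+06/128 = 7812.5 ppm of full scale.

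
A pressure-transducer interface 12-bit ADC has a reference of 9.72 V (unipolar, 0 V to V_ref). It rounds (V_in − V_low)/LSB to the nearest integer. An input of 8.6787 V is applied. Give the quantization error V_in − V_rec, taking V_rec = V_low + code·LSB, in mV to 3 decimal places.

0.468 mV

One LSB is 9.72 V / 4096 = 2.373 mV.
Scaled input = 3657.1970 LSBs, so code = 3657.
Code 3657 maps back to 0 + 3657×0.00237305 V = 8.6782324 V.
Difference: 0.000467578 V → 0.468 mV.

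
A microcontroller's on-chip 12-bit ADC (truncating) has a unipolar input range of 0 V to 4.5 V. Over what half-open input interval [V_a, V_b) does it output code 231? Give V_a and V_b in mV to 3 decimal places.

LSB = 4.5/2^12 = 1.099 mV.
V_a = V_low + 231·LSB = 0.253784 V; V_b = V_low + 232·LSB = 0.254883 V.

[253.784 mV, 254.883 mV)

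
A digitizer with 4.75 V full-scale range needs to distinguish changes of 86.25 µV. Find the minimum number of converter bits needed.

16 bits

Number of steps required ≥ 4.75 V / 86.25 µV = 55072.46.
Need 2^N ≥ 55072.46; 2^15 = 32768, 2^16 = 65536.
Minimum N = 16.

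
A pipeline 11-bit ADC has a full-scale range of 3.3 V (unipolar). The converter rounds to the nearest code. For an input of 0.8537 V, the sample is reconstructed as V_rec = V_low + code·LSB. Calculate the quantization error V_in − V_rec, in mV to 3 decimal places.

Step size: 3.3 V ÷ 2^11 = 1.611 mV.
(0.8537 − 0)/0.00161133 = 529.8114; round gives code 530.
Reconstructed: 0.85400391 V.
Error = 0.8537 − 0.85400391 = -0.000303906 V = -0.304 mV.

-0.304 mV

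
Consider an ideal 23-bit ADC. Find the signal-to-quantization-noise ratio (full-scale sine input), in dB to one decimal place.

140.2 dB

SNR ≈ 6.02·N + 1.76 dB = 6.02·23 + 1.76 = 140.22 dB.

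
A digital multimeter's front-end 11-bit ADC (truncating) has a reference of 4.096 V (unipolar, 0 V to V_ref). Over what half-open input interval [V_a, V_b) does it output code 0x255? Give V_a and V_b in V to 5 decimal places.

[1.19400 V, 1.19600 V)

LSB = 4.096/2^11 = 2.000 mV.
Code 0x255 = 597 decimal.
V_a = V_low + 597·LSB = 1.194 V; V_b = V_low + 598·LSB = 1.196 V.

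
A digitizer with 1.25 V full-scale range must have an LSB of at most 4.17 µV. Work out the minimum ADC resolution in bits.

Number of steps required ≥ 1.25 V / 4.17 µV = 299760.19.
Need 2^N ≥ 299760.19; 2^18 = 262144, 2^19 = 524288.
Minimum N = 19.

19 bits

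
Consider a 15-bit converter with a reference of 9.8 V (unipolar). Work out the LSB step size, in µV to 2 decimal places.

299.07 µV

Full-scale span = 9.8 V.
LSB = 9.8 / 2^15 = 9.8 / 32768 = 0.000299072 V = 299.07 µV.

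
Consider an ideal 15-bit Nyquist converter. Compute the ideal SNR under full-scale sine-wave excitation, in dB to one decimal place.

92.1 dB

SNR ≈ 6.02·N + 1.76 dB = 6.02·15 + 1.76 = 92.06 dB.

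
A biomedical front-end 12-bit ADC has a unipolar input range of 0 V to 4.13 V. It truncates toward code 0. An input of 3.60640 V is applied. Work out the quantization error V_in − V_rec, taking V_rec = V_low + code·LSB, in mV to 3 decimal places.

0.716 mV

Step size: 4.13 V ÷ 2^12 = 1.008 mV.
Scaled input = 3576.7105 LSBs, so code = 3576.
Reconstructed: 3.6056836 V.
Difference: 0.000716406 V → 0.716 mV.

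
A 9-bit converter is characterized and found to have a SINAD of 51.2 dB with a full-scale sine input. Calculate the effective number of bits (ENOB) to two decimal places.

ENOB = (SINAD − 1.76) / 6.02 = (51.2 − 1.76)/6.02 = 8.213.

8.21 bits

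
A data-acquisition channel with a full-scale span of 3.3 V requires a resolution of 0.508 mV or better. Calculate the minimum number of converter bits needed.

Number of steps required ≥ 3.3 V / 0.508 mV = 6496.06.
Need 2^N ≥ 6496.06; 2^12 = 4096, 2^13 = 8192.
Minimum N = 13.

13 bits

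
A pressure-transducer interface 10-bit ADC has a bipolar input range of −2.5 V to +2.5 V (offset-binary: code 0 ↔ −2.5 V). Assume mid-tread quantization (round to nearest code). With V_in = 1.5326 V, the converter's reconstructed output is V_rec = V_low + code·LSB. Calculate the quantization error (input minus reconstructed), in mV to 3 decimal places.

Step size: 5 V ÷ 2^10 = 4.883 mV.
(1.5326 − (−2.5))/0.00488281 = 825.8765; round gives code 826.
Code 826 maps back to (−2.5) + 826×0.00488281 V = 1.5332031 V.
Error = 1.5326 − 1.5332031 = -0.000603125 V = -0.603 mV.

-0.603 mV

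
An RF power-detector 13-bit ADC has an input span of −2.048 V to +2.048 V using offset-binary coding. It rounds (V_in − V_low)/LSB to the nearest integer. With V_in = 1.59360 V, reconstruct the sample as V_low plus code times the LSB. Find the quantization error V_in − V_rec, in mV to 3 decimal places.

LSB = 4.096/2^13 = 0.500 mV.
Scaled input = 7283.2000 LSBs, so code = 7283.
Code 7283 maps back to (−2.048) + 7283×0.0005 V = 1.5935 V.
Error = 1.59360 − 1.5935 = 0.0001 V = 0.100 mV.

0.100 mV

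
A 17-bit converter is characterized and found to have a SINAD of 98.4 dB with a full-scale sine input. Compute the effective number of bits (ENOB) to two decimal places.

16.05 bits

ENOB = (SINAD − 1.76) / 6.02 = (98.4 − 1.76)/6.02 = 16.053.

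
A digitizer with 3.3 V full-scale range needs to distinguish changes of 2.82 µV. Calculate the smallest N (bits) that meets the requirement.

21 bits

Number of steps required ≥ 3.3 V / 2.82 µV = 1170212.77.
Need 2^N ≥ 1170212.77; 2^20 = 1048576, 2^21 = 2097152.
Minimum N = 21.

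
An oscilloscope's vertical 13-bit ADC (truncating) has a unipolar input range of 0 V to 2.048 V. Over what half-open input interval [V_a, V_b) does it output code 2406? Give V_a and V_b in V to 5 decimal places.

[0.60150 V, 0.60175 V)

LSB = 2.048/2^13 = 250.00 µV.
V_a = V_low + 2406·LSB = 0.6015 V; V_b = V_low + 2407·LSB = 0.60175 V.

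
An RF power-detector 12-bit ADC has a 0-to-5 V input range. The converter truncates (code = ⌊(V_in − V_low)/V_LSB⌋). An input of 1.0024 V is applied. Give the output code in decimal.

code 821

With 4096 levels over 5 V, one step is 1.221 mV.
(V_in − V_low)/LSB = (1.0024 − 0) / 0.0012207 = 821.166.
Floor → code 821.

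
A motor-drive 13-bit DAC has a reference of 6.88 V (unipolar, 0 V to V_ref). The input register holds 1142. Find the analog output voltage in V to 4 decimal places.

0.9591 V

LSB = 6.88 V / 2^13 = 0.840 mV.
V_out = 0 + 1142 × 0.000839844 V = 0.959102 V.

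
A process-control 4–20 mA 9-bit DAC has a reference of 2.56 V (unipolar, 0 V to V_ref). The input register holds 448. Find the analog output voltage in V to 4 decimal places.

2.2400 V

LSB = 2.56 V / 2^9 = 5.000 mV.
V_out = 0 + 448 × 0.005 V = 2.24 V.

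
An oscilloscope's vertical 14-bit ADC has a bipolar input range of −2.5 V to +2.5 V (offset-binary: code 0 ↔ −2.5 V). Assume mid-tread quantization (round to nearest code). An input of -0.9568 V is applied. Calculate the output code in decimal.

code 5057

With 16384 levels over 5 V, one step is 305.18 µV.
Input sits at 5056.758 steps above V_low.
round(5056.758) = 5057.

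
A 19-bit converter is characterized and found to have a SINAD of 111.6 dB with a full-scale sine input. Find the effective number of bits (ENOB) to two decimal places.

ENOB = (SINAD − 1.76) / 6.02 = (111.6 − 1.76)/6.02 = 18.246.

18.25 bits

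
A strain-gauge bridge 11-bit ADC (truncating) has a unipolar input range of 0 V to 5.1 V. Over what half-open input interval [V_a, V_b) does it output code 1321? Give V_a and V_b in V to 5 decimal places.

[3.28960 V, 3.29209 V)

LSB = 5.1/2^11 = 2.490 mV.
V_a = V_low + 1321·LSB = 3.2896 V; V_b = V_low + 1322·LSB = 3.29209 V.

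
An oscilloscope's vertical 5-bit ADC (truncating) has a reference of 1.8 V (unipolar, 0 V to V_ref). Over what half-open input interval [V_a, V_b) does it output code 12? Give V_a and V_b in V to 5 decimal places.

LSB = 1.8/2^5 = 56.250 mV.
V_a = V_low + 12·LSB = 0.675 V; V_b = V_low + 13·LSB = 0.73125 V.

[0.67500 V, 0.73125 V)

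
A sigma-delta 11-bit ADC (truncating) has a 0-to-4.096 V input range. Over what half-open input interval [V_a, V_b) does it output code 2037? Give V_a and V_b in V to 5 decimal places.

[4.07400 V, 4.07600 V)

LSB = 4.096/2^11 = 2.000 mV.
V_a = V_low + 2037·LSB = 4.074 V; V_b = V_low + 2038·LSB = 4.076 V.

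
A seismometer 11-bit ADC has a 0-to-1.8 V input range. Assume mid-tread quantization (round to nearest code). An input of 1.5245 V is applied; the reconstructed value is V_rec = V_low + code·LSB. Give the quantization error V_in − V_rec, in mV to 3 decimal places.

-0.402 mV

LSB = 1.8/2^11 = 0.879 mV.
(V_in − V_low)/LSB = (1.5245 − 0)/0.000878906 = 1734.5422 → code 1735 (round).
V_rec = 0 + 1735·0.000878906 = 1.5249023 V.
Error = 1.5245 − 1.5249023 = -0.000402344 V = -0.402 mV.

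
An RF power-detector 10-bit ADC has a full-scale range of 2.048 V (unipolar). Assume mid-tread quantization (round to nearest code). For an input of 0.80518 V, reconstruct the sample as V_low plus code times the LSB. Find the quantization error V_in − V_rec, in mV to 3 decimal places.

-0.820 mV

One LSB is 2.048 V / 1024 = 2.000 mV.
Scaled input = 402.5900 LSBs, so code = 403.
Code 403 maps back to 0 + 403×0.002 V = 0.806 V.
V_in − V_rec = -0.00082 V = -0.820 mV.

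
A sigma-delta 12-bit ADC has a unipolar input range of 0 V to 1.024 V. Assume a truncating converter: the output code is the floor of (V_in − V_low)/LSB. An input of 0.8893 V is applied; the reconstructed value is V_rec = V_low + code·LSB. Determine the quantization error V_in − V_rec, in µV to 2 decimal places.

50.00 µV

Step size: 1.024 V ÷ 2^12 = 250.00 µV.
(0.8893 − 0)/0.00025 = 3557.2000; ⌊·⌋ gives code 3557.
Reconstructed: 0.88925 V.
V_in − V_rec = 5e-05 V = 50.00 µV.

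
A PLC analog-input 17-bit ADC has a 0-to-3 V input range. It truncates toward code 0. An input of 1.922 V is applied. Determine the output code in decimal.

code 83973

Full-scale span = 3 V; LSB = 3/2^17 = 22.89 µV.
(1.922 − 0) / 2.28882e-05 = 83973.461 LSBs.
⌊·⌋(83973.461) = 83973.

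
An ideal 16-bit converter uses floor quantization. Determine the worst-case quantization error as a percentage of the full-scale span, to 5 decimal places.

0.00153 %

Truncating → worst-case error = 1 LSB = V_FS/2^16, so 100/65536 = 0.00152588 % of full scale.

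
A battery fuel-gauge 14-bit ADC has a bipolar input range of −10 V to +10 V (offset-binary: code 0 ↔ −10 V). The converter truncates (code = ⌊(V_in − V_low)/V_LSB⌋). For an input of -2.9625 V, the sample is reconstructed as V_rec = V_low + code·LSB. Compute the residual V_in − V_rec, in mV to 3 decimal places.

0.146 mV

LSB = 20/2^14 = 1.221 mV.
(V_in − V_low)/LSB = (-2.9625 − (−10))/0.0012207 = 5765.1200 → code 5765 (floor).
V_rec = (−10) + 5765·0.0012207 = -2.9626465 V.
Difference: 0.000146484 V → 0.146 mV.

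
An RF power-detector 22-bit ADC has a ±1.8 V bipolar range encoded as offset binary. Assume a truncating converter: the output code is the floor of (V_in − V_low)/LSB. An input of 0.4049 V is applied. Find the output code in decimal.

code 2568894

With 4194304 levels over 3.6 V, one step is 0.86 µV.
(V_in − V_low)/LSB = (0.4049 − (−1.8)) / 8.58307e-07 = 2568894.692.
Floor → code 2568894.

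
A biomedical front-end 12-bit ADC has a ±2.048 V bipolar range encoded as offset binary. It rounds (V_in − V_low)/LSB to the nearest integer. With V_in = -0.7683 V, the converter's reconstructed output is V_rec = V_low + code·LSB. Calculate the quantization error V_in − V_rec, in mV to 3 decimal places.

-0.300 mV

One LSB is 4.096 V / 4096 = 1.000 mV.
(V_in − V_low)/LSB = (-0.7683 − (−2.048))/0.001 = 1279.7000 → code 1280 (round).
V_rec = (−2.048) + 1280·0.001 = -0.768 V.
Error = -0.7683 − (−0.768) = -0.0003 V = -0.300 mV.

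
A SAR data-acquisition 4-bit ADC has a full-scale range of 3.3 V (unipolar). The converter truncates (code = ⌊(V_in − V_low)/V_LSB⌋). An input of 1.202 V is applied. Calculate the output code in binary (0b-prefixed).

Full-scale span = 3.3 V; LSB = 3.3/2^4 = 206.250 mV.
Input sits at 5.828 steps above V_low.
⌊·⌋(5.828) = 5.
In binary (0b-prefixed): 0b101.

code 0b101 (decimal 5)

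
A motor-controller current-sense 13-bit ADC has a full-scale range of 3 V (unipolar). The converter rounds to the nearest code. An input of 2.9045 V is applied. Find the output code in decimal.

code 7931

Full-scale span = 3 V; LSB = 3/2^13 = 366.21 µV.
(V_in − V_low)/LSB = (2.9045 − 0) / 0.000366211 = 7931.221.
round(7931.221) = 7931.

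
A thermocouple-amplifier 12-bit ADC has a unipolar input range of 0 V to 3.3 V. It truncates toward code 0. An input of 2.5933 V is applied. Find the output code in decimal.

code 3218

LSB = 3.3 V / 4096 = 0.806 mV.
(V_in − V_low)/LSB = (2.5933 − 0) / 0.000805664 = 3218.835.
So the output code is 3218.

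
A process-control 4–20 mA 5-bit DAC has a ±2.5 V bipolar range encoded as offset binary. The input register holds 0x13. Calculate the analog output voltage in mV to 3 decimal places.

468.750 mV

LSB = 5 V / 2^5 = 156.250 mV.
Code 0x13 = 19 decimal.
V_out = (−2.5) + 19 × 0.15625 V = 0.46875 V.
= 468.750 mV.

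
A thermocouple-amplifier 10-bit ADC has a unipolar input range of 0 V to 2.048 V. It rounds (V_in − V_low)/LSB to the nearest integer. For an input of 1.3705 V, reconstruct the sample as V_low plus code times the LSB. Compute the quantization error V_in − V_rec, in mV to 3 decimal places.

Step size: 2.048 V ÷ 2^10 = 2.000 mV.
(1.3705 − 0)/0.002 = 685.2500; round gives code 685.
Code 685 maps back to 0 + 685×0.002 V = 1.37 V.
Difference: 0.0005 V → 0.500 mV.

0.500 mV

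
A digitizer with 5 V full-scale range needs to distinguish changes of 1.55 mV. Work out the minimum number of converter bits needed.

Number of steps required ≥ 5 V / 1.55 mV = 3225.81.
Need 2^N ≥ 3225.81; 2^11 = 2048, 2^12 = 4096.
Minimum N = 12.

12 bits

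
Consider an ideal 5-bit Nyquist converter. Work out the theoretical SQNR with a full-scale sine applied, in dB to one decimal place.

SNR ≈ 6.02·N + 1.76 dB = 6.02·5 + 1.76 = 31.86 dB.

31.9 dB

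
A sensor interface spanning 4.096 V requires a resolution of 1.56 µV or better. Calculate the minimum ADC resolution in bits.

22 bits

Number of steps required ≥ 4.096 V / 1.56 µV = 2625641.03.
Need 2^N ≥ 2625641.03; 2^21 = 2097152, 2^22 = 4194304.
Minimum N = 22.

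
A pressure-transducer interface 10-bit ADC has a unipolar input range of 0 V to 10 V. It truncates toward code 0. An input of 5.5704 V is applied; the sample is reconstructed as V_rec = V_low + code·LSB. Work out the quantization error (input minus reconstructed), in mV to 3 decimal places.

Step size: 10 V ÷ 2^10 = 9.766 mV.
(V_in − V_low)/LSB = (5.5704 − 0)/0.00976562 = 570.4090 → code 570 (floor).
Code 570 maps back to 0 + 570×0.00976562 V = 5.5664062 V.
Difference: 0.00399375 V → 3.994 mV.

3.994 mV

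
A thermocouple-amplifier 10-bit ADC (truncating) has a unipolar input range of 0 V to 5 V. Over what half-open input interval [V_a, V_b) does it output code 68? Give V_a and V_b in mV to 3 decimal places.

LSB = 5/2^10 = 4.883 mV.
V_a = V_low + 68·LSB = 0.332031 V; V_b = V_low + 69·LSB = 0.336914 V.

[332.031 mV, 336.914 mV)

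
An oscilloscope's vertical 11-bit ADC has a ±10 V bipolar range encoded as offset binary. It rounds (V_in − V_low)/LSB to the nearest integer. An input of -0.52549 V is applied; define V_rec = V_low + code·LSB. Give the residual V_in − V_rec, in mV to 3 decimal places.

One LSB is 20 V / 2048 = 9.766 mV.
(-0.52549 − (−10))/0.00976562 = 970.1898; round gives code 970.
V_rec = (−10) + 970·0.00976562 = -0.52734375 V.
Error = -0.52549 − (−0.52734375) = 0.00185375 V = 1.854 mV.

1.854 mV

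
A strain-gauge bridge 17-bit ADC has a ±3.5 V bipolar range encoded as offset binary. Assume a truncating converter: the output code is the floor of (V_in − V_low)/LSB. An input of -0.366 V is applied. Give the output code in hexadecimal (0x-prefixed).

LSB = 7 V / 131072 = 53.41 µV.
(-0.366 − (−3.5)) / 5.34058e-05 = 58682.807 LSBs.
⌊·⌋(58682.807) = 58682.
In hexadecimal (0x-prefixed): 0xE53A.

code 0xE53A (decimal 58682)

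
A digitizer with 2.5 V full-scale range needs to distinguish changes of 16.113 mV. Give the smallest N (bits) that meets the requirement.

8 bits

Number of steps required ≥ 2.5 V / 16.113 mV = 155.15.
Need 2^N ≥ 155.15; 2^7 = 128, 2^8 = 256.
Minimum N = 8.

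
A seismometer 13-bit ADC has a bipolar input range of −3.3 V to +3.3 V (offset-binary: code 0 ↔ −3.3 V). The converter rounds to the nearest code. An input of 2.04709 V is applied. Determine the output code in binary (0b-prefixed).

code 0b1100111101101 (decimal 6637)

With 8192 levels over 6.6 V, one step is 0.806 mV.
Input sits at 6636.873 steps above V_low.
round(6636.873) = 6637.
In binary (0b-prefixed): 0b1100111101101.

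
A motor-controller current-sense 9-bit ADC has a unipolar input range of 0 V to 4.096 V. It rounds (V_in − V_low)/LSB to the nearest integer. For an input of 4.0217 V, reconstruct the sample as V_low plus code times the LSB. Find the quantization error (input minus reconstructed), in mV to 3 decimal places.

LSB = 4.096/2^9 = 8.000 mV.
(4.0217 − 0)/0.008 = 502.7125; round gives code 503.
Code 503 maps back to 0 + 503×0.008 V = 4.024 V.
V_in − V_rec = -0.0023 V = -2.300 mV.

-2.300 mV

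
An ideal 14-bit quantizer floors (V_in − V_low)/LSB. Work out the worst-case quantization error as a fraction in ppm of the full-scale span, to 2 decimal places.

Truncating → worst-case error = 1 LSB = V_FS/2^14, so 1e+06/16384 = 61.0352 ppm of full scale.

61.04 ppm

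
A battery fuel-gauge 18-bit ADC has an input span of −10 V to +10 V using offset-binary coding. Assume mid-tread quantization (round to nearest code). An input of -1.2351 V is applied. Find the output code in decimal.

With 262144 levels over 20 V, one step is 76.29 µV.
(V_in − V_low)/LSB = (-1.2351 − (−10)) / 7.62939e-05 = 114883.297.
round(114883.297) = 114883.

code 114883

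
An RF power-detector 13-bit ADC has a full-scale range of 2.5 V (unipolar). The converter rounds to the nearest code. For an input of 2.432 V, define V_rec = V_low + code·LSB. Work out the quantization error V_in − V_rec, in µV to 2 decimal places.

54.20 µV

Step size: 2.5 V ÷ 2^13 = 305.18 µV.
(V_in − V_low)/LSB = (2.432 − 0)/0.000305176 = 7969.1776 → code 7969 (round).
V_rec = 0 + 7969·0.000305176 = 2.4319458 V.
Error = 2.432 − 2.4319458 = 5.41992e-05 V = 54.20 µV.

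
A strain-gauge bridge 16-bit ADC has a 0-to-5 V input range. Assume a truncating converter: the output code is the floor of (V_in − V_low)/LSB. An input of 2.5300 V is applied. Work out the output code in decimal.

code 33161

LSB = 5 V / 65536 = 76.29 µV.
(2.5300 − 0) / 7.62939e-05 = 33161.216 LSBs.
Floor → code 33161.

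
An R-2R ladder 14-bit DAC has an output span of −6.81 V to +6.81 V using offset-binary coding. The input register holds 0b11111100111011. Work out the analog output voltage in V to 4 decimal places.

LSB = 13.62 V / 2^14 = 0.831 mV.
Code 0b11111100111011 = 16187 decimal.
V_out = (−6.81) + 16187 × 0.000831299 V = 6.64623 V.

6.6462 V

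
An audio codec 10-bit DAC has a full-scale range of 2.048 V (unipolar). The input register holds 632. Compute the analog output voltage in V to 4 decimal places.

LSB = 2.048 V / 2^10 = 2.000 mV.
V_out = 0 + 632 × 0.002 V = 1.264 V.

1.2640 V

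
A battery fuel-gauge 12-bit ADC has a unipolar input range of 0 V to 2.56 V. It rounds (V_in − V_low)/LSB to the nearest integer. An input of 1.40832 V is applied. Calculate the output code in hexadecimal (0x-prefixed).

code 0x8CD (decimal 2253)

LSB = 2.56 V / 4096 = 0.625 mV.
(1.40832 − 0) / 0.000625 = 2253.312 LSBs.
round(2253.312) = 2253.
In hexadecimal (0x-prefixed): 0x8CD.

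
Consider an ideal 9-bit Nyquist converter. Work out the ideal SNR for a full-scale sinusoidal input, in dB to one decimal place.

SNR ≈ 6.02·N + 1.76 dB = 6.02·9 + 1.76 = 55.94 dB.

55.9 dB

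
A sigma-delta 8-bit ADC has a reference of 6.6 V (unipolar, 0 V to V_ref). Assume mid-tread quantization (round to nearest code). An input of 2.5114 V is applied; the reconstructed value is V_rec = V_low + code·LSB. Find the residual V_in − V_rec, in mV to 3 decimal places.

One LSB is 6.6 V / 256 = 25.781 mV.
(2.5114 − 0)/0.0257812 = 97.4119; round gives code 97.
Code 97 maps back to 0 + 97×0.0257812 V = 2.5007813 V.
V_in − V_rec = 0.0106187 V = 10.619 mV.

10.619 mV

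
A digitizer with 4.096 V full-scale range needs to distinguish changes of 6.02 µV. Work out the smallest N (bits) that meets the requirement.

Number of steps required ≥ 4.096 V / 6.02 µV = 680398.67.
Need 2^N ≥ 680398.67; 2^19 = 524288, 2^20 = 1048576.
Minimum N = 20.

20 bits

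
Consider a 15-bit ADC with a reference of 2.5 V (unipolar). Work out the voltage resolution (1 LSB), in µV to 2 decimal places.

Full-scale span = 2.5 V.
LSB = 2.5 / 2^15 = 2.5 / 32768 = 7.62939e-05 V = 76.29 µV.

76.29 µV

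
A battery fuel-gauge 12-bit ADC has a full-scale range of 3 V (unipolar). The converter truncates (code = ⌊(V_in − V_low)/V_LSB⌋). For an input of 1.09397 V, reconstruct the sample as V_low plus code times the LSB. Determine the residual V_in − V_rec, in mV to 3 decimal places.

LSB = 3/2^12 = 0.732 mV.
(V_in − V_low)/LSB = (1.09397 − 0)/0.000732422 = 1493.6337 → code 1493 (floor).
V_rec = 0 + 1493·0.000732422 = 1.0935059 V.
Error = 1.09397 − 1.0935059 = 0.000464141 V = 0.464 mV.

0.464 mV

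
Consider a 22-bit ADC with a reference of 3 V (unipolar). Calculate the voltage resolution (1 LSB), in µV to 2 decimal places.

Full-scale span = 3 V.
LSB = 3 / 2^22 = 3 / 4194304 = 7.15256e-07 V = 0.72 µV.

0.72 µV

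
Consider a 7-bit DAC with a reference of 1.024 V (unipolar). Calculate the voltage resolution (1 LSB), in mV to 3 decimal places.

8.000 mV

Full-scale span = 1.024 V.
LSB = 1.024 / 2^7 = 1.024 / 128 = 0.008 V = 8.000 mV.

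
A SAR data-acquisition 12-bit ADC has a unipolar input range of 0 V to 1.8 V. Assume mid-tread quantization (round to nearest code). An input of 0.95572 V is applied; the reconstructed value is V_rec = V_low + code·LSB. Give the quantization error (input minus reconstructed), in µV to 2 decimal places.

-90.55 µV

One LSB is 1.8 V / 4096 = 439.45 µV.
Scaled input = 2174.7940 LSBs, so code = 2175.
V_rec = 0 + 2175·0.000439453 = 0.95581055 V.
Difference: -9.05469e-05 V → -90.55 µV.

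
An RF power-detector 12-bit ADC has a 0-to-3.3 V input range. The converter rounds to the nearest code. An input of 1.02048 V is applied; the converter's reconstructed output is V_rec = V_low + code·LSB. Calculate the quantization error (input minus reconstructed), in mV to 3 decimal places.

-0.296 mV

One LSB is 3.3 V / 4096 = 0.806 mV.
(V_in − V_low)/LSB = (1.02048 − 0)/0.000805664 = 1266.6321 → code 1267 (round).
Code 1267 maps back to 0 + 1267×0.000805664 V = 1.0207764 V.
Difference: -0.000296367 V → -0.296 mV.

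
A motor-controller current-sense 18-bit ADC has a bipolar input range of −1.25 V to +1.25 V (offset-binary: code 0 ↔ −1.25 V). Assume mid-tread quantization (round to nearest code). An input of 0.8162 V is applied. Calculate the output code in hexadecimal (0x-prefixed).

code 0x34E51 (decimal 216657)

LSB = 2.5 V / 262144 = 9.54 µV.
(V_in − V_low)/LSB = (0.8162 − (−1.25)) / 9.53674e-06 = 216656.773.
So the output code is 216657.
In hexadecimal (0x-prefixed): 0x34E51.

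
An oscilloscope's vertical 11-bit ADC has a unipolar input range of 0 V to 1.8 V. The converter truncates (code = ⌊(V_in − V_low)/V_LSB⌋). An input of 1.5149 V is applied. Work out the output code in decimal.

code 1723

With 2048 levels over 1.8 V, one step is 0.879 mV.
Input sits at 1723.620 steps above V_low.
⌊·⌋(1723.620) = 1723.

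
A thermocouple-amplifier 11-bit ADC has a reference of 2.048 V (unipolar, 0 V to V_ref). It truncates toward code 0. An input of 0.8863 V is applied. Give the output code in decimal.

code 886

Full-scale span = 2.048 V; LSB = 2.048/2^11 = 1.000 mV.
(V_in − V_low)/LSB = (0.8863 − 0) / 0.001 = 886.300.
⌊·⌋(886.300) = 886.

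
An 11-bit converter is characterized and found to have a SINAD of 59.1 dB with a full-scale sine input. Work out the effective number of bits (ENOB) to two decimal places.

ENOB = (SINAD − 1.76) / 6.02 = (59.1 − 1.76)/6.02 = 9.525.

9.52 bits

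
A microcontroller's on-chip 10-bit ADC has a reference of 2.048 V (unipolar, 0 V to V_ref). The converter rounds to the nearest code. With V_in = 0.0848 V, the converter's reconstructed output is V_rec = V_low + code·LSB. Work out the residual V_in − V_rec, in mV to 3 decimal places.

LSB = 2.048/2^10 = 2.000 mV.
(0.0848 − 0)/0.002 = 42.4000; round gives code 42.
Code 42 maps back to 0 + 42×0.002 V = 0.084 V.
Difference: 0.0008 V → 0.800 mV.

0.800 mV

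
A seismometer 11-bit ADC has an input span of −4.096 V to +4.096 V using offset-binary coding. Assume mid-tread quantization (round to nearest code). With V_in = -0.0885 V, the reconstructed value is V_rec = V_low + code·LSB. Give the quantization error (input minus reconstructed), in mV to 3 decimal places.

Step size: 8.192 V ÷ 2^11 = 4.000 mV.
(-0.0885 − (−4.096))/0.004 = 1001.8750; round gives code 1002.
Reconstructed: -0.088 V.
Difference: -0.0005 V → -0.500 mV.

-0.500 mV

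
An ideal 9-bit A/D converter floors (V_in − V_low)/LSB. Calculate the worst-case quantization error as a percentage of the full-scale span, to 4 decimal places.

Truncating → worst-case error = 1 LSB = V_FS/2^9, so 100/512 = 0.195312 % of full scale.

0.1953 %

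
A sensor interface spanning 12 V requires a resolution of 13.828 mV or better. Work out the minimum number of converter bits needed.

10 bits

Number of steps required ≥ 12 V / 13.828 mV = 867.80.
Need 2^N ≥ 867.80; 2^9 = 512, 2^10 = 1024.
Minimum N = 10.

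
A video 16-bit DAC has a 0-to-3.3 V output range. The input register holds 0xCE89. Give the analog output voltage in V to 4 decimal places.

LSB = 3.3 V / 2^16 = 50.35 µV.
Code 0xCE89 = 52873 decimal.
V_out = 0 + 52873 × 5.0354e-05 V = 2.66237 V.

2.6624 V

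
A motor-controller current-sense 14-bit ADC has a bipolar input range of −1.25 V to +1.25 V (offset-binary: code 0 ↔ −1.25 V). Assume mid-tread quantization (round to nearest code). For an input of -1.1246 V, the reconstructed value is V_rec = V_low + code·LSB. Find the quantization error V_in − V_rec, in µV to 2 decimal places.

-27.25 µV

One LSB is 2.5 V / 16384 = 152.59 µV.
(V_in − V_low)/LSB = (-1.1246 − (−1.25))/0.000152588 = 821.8214 → code 822 (round).
Code 822 maps back to (−1.25) + 822×0.000152588 V = -1.1245728 V.
Error = -1.1246 − (−1.1245728) = -2.72461e-05 V = -27.25 µV.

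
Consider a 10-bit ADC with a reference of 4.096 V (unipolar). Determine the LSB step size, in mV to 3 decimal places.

Full-scale span = 4.096 V.
LSB = 4.096 / 2^10 = 4.096 / 1024 = 0.004 V = 4.000 mV.

4.000 mV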